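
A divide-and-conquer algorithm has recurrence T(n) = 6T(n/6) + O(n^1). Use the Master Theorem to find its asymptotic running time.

Master Theorem for T(n) = 6T(n/6) + O(n^1):

a = 6, b = 6, c = 1
log_b(a) = log_6(6) = 1.0000

Case 2: c = 1 = log_6(6) = 1.0000
T(n) = O(n^1 log n) = O(n log n)

For T(n) = 6T(n/6) + O(n^1): log_6(6) = 1.0000. This is Case 2 of the Master Theorem (c = log_b(a), equal work at all levels), giving O(n log n).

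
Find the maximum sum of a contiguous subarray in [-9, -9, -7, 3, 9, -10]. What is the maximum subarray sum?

Using Kadane's algorithm on [-9, -9, -7, 3, 9, -10]:

Scanning through the array:
Position 1 (value -9): max_ending_here = -9, max_so_far = -9
Position 2 (value -7): max_ending_here = -7, max_so_far = -7
Position 3 (value 3): max_ending_here = 3, max_so_far = 3
Position 4 (value 9): max_ending_here = 12, max_so_far = 12
Position 5 (value -10): max_ending_here = 2, max_so_far = 12

Maximum subarray: [3, 9]
Maximum sum: 12

The maximum subarray is [3, 9] with sum 12. This subarray runs from index 3 to index 4.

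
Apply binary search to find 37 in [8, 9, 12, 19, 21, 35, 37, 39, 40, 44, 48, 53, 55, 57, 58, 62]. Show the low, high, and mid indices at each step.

Binary search for 37 in [8, 9, 12, 19, 21, 35, 37, 39, 40, 44, 48, 53, 55, 57, 58, 62]:

lo=0, hi=15, mid=7, arr[mid]=39 -> 39 > 37, search left half
lo=0, hi=6, mid=3, arr[mid]=19 -> 19 < 37, search right half
lo=4, hi=6, mid=5, arr[mid]=35 -> 35 < 37, search right half
lo=6, hi=6, mid=6, arr[mid]=37 -> Found target at index 6!

Binary search finds 37 at index 6 after 4 comparisons. The search repeatedly halves the search space by comparing with the middle element.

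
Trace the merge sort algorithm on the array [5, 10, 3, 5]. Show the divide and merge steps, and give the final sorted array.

Merge sort trace:

Split: [5, 10, 3, 5] -> [5, 10] and [3, 5]
  Split: [5, 10] -> [5] and [10]
  Merge: [5] + [10] -> [5, 10]
  Split: [3, 5] -> [3] and [5]
  Merge: [3] + [5] -> [3, 5]
Merge: [5, 10] + [3, 5] -> [3, 5, 5, 10]

Final sorted array: [3, 5, 5, 10]

The merge sort proceeds by recursively splitting the array and merging sorted halves.
After all merges, the sorted array is [3, 5, 5, 10].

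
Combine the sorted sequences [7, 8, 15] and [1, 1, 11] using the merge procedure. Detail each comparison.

Merging process:

Compare 7 vs 1: take 1 from right. Merged: [1]
Compare 7 vs 1: take 1 from right. Merged: [1, 1]
Compare 7 vs 11: take 7 from left. Merged: [1, 1, 7]
Compare 8 vs 11: take 8 from left. Merged: [1, 1, 7, 8]
Compare 15 vs 11: take 11 from right. Merged: [1, 1, 7, 8, 11]
Append remaining from left: [15]. Merged: [1, 1, 7, 8, 11, 15]

Final merged array: [1, 1, 7, 8, 11, 15]
Total comparisons: 5

The merged array is [1, 1, 7, 8, 11, 15], requiring 5 comparisons. The merge step runs in O(n) time where n is the total number of elements.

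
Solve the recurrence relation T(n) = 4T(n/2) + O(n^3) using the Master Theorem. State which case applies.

Master Theorem for T(n) = 4T(n/2) + O(n^3):

a = 4, b = 2, c = 3
log_b(a) = log_2(4) = 2.0000

Case 3: c = 3 > log_2(4) = 2.0000
T(n) = O(n^3) = O(n^3)

For T(n) = 4T(n/2) + O(n^3): log_2(4) = 2.0000. This is Case 3 of the Master Theorem (c > log_b(a), work dominated by root), giving O(n^3).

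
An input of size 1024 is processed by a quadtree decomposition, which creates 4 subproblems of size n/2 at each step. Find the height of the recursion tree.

For divide and conquer with division factor 2:

Problem sizes at each level:
Level 0: 1024
Level 1: 512
Level 2: 256
Level 3: 128
Level 4: 64
Level 5: 32
Level 6: 16
Level 7: 8
Level 8: 4
Level 9: 2
Level 10: 1

The root is level 0 and the size-1 base case is level 10 (the tree spans levels 0 through 10, i.e. 11 levels counting the root), so the depth is the number of divisions: log_2(1024) = 10

The recursion tree depth is log_2(1024) = 10. At each level, the problem size is divided by 2, so it takes 10 divisions to reduce to a base case of size 1. The algorithm makes 4 recursive calls at each level.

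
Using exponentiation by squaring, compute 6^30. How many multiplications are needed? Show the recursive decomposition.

Computing 6^30 by squaring (build up from 6^1; each line after the first costs one multiplication):

6^1 = 6
6^2 = (6^1)^2 = 6^2 = 36
6^3 = 6 * 6^2 = 6 * 36 = 216
6^6 = (6^3)^2 = 216^2 = 46656
6^7 = 6 * 6^6 = 6 * 46656 = 279936
6^14 = (6^7)^2 = 279936^2 = 78364164096
6^15 = 6 * 6^14 = 6 * 78364164096 = 470184984576
6^30 = (6^15)^2 = 470184984576^2 = 221073919720733357899776

Result: 221073919720733357899776
Multiplications needed: 7 (7 lines after 6^1)

6^30 = 221073919720733357899776. Using exponentiation by squaring, this requires 7 multiplications. The key idea: if the exponent is even, square the half-power; if odd, multiply by the base once.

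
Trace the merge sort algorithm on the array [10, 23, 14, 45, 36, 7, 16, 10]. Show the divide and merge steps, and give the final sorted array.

Merge sort trace:

Split: [10, 23, 14, 45, 36, 7, 16, 10] -> [10, 23, 14, 45] and [36, 7, 16, 10]
  Split: [10, 23, 14, 45] -> [10, 23] and [14, 45]
    Split: [10, 23] -> [10] and [23]
    Merge: [10] + [23] -> [10, 23]
    Split: [14, 45] -> [14] and [45]
    Merge: [14] + [45] -> [14, 45]
  Merge: [10, 23] + [14, 45] -> [10, 14, 23, 45]
  Split: [36, 7, 16, 10] -> [36, 7] and [16, 10]
    Split: [36, 7] -> [36] and [7]
    Merge: [36] + [7] -> [7, 36]
    Split: [16, 10] -> [16] and [10]
    Merge: [16] + [10] -> [10, 16]
  Merge: [7, 36] + [10, 16] -> [7, 10, 16, 36]
Merge: [10, 14, 23, 45] + [7, 10, 16, 36] -> [7, 10, 10, 14, 16, 23, 36, 45]

Final sorted array: [7, 10, 10, 14, 16, 23, 36, 45]

The merge sort proceeds by recursively splitting the array and merging sorted halves.
After all merges, the sorted array is [7, 10, 10, 14, 16, 23, 36, 45].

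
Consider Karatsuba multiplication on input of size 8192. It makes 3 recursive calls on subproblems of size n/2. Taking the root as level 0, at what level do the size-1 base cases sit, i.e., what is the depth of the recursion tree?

For divide and conquer with division factor 2:

Problem sizes at each level:
Level 0: 8192
Level 1: 4096
Level 2: 2048
Level 3: 1024
Level 4: 512
Level 5: 256
Level 6: 128
Level 7: 64
Level 8: 32
Level 9: 16
Level 10: 8
Level 11: 4
Level 12: 2
Level 13: 1

The root is level 0 and the size-1 base case is level 13 (the tree spans levels 0 through 13, i.e. 14 levels counting the root), so the depth is the number of divisions: log_2(8192) = 13

The recursion tree depth is log_2(8192) = 13. At each level, the problem size is divided by 2, so it takes 13 divisions to reduce to a base case of size 1. The algorithm makes 3 recursive calls at each level.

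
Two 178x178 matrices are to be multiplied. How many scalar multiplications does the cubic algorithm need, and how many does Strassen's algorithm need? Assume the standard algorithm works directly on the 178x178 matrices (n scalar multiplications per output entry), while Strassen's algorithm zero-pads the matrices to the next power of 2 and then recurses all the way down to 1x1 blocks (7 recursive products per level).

Matrix multiplication for 178x178 matrices:

Strassen's algorithm requires power-of-2 dimensions. Pad 178x178 to 256x256 (next power of 2).

Standard algorithm: 178^3 = 5639752 multiplications
Strassen's algorithm: 7^(log2(256)) = 7^8 = 5764801 multiplications
Difference: 5639752 - 5764801 = -125049 (Strassen uses MORE here due to padding overhead — for small or just-over-power-of-2 n, padding can outweigh the per-level savings)

Standard: 5639752 multiplications (178^3). Strassen: 5764801 multiplications (7^8, after padding to 256x256). Strassen reduces 8 recursive multiplications to 7 at each level.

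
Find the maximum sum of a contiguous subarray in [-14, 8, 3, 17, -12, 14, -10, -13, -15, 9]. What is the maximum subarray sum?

Using Kadane's algorithm on [-14, 8, 3, 17, -12, 14, -10, -13, -15, 9]:

Scanning through the array:
Position 1 (value 8): max_ending_here = 8, max_so_far = 8
Position 2 (value 3): max_ending_here = 11, max_so_far = 11
Position 3 (value 17): max_ending_here = 28, max_so_far = 28
Position 4 (value -12): max_ending_here = 16, max_so_far = 28
Position 5 (value 14): max_ending_here = 30, max_so_far = 30
Position 6 (value -10): max_ending_here = 20, max_so_far = 30
Position 7 (value -13): max_ending_here = 7, max_so_far = 30
Position 8 (value -15): max_ending_here = -8, max_so_far = 30
Position 9 (value 9): max_ending_here = 9, max_so_far = 30

Maximum subarray: [8, 3, 17, -12, 14]
Maximum sum: 30

The maximum subarray is [8, 3, 17, -12, 14] with sum 30. This subarray runs from index 1 to index 5.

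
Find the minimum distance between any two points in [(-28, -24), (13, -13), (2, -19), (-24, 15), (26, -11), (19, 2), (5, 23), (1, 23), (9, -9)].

Computing all pairwise distances among 9 points:

d((-28, -24), (13, -13)) = 42.45
d((-28, -24), (2, -19)) = 30.4138
d((-28, -24), (-24, 15)) = 39.2046
d((-28, -24), (26, -11)) = 55.5428
d((-28, -24), (19, 2)) = 53.7122
d((-28, -24), (5, 23)) = 57.4282
d((-28, -24), (1, 23)) = 55.2268
d((-28, -24), (9, -9)) = 39.9249
d((13, -13), (2, -19)) = 12.53
d((13, -13), (-24, 15)) = 46.4004
d((13, -13), (26, -11)) = 13.1529
d((13, -13), (19, 2)) = 16.1555
d((13, -13), (5, 23)) = 36.8782
d((13, -13), (1, 23)) = 37.9473
d((13, -13), (9, -9)) = 5.6569
d((2, -19), (-24, 15)) = 42.8019
d((2, -19), (26, -11)) = 25.2982
d((2, -19), (19, 2)) = 27.0185
d((2, -19), (5, 23)) = 42.107
d((2, -19), (1, 23)) = 42.0119
d((2, -19), (9, -9)) = 12.2066
d((-24, 15), (26, -11)) = 56.356
d((-24, 15), (19, 2)) = 44.9222
d((-24, 15), (5, 23)) = 30.0832
d((-24, 15), (1, 23)) = 26.2488
d((-24, 15), (9, -9)) = 40.8044
d((26, -11), (19, 2)) = 14.7648
d((26, -11), (5, 23)) = 39.9625
d((26, -11), (1, 23)) = 42.2019
d((26, -11), (9, -9)) = 17.1172
d((19, 2), (5, 23)) = 25.2389
d((19, 2), (1, 23)) = 27.6586
d((19, 2), (9, -9)) = 14.8661
d((5, 23), (1, 23)) = 4.0 <-- minimum
d((5, 23), (9, -9)) = 32.249
d((1, 23), (9, -9)) = 32.9848

Closest pair: (5, 23) and (1, 23) with distance 4.0

The closest pair is (5, 23) and (1, 23) with Euclidean distance 4.0. For 9 points, brute-force pairwise comparison is shown above. For large n, the divide-and-conquer algorithm (sort by x, recurse on halves, check the dividing strip) achieves O(n log n).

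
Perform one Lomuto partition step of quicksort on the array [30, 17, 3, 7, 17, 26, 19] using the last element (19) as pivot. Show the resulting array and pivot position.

Lomuto partition with pivot = 19:

Initial array: [30, 17, 3, 7, 17, 26, 19]

arr[0]=30 > 19: no swap
arr[1]=17 <= 19: swap with position 0, array becomes [17, 30, 3, 7, 17, 26, 19]
arr[2]=3 <= 19: swap with position 1, array becomes [17, 3, 30, 7, 17, 26, 19]
arr[3]=7 <= 19: swap with position 2, array becomes [17, 3, 7, 30, 17, 26, 19]
arr[4]=17 <= 19: swap with position 3, array becomes [17, 3, 7, 17, 30, 26, 19]
arr[5]=26 > 19: no swap

Place pivot at position 4: [17, 3, 7, 17, 19, 26, 30]
Pivot position: 4

After partitioning with pivot 19, the array becomes [17, 3, 7, 17, 19, 26, 30]. The pivot is placed at index 4. All elements to the left of the pivot are <= 19, and all elements to the right are > 19.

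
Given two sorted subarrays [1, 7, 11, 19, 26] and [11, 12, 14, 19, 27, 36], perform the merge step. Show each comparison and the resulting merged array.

Merging process:

Compare 1 vs 11: take 1 from left. Merged: [1]
Compare 7 vs 11: take 7 from left. Merged: [1, 7]
Compare 11 vs 11: take 11 from left. Merged: [1, 7, 11]
Compare 19 vs 11: take 11 from right. Merged: [1, 7, 11, 11]
Compare 19 vs 12: take 12 from right. Merged: [1, 7, 11, 11, 12]
Compare 19 vs 14: take 14 from right. Merged: [1, 7, 11, 11, 12, 14]
Compare 19 vs 19: take 19 from left. Merged: [1, 7, 11, 11, 12, 14, 19]
Compare 26 vs 19: take 19 from right. Merged: [1, 7, 11, 11, 12, 14, 19, 19]
Compare 26 vs 27: take 26 from left. Merged: [1, 7, 11, 11, 12, 14, 19, 19, 26]
Append remaining from right: [27, 36]. Merged: [1, 7, 11, 11, 12, 14, 19, 19, 26, 27, 36]

Final merged array: [1, 7, 11, 11, 12, 14, 19, 19, 26, 27, 36]
Total comparisons: 9

The merged array is [1, 7, 11, 11, 12, 14, 19, 19, 26, 27, 36], requiring 9 comparisons. The merge step runs in O(n) time where n is the total number of elements.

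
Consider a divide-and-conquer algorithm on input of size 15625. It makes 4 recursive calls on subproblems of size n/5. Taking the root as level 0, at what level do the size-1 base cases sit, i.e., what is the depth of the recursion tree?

For divide and conquer with division factor 5:

Problem sizes at each level:
Level 0: 15625
Level 1: 3125
Level 2: 625
Level 3: 125
Level 4: 25
Level 5: 5
Level 6: 1

The root is level 0 and the size-1 base case is level 6 (the tree spans levels 0 through 6, i.e. 7 levels counting the root), so the depth is the number of divisions: log_5(15625) = 6

The recursion tree depth is log_5(15625) = 6. At each level, the problem size is divided by 5, so it takes 6 divisions to reduce to a base case of size 1. The algorithm makes 4 recursive calls at each level.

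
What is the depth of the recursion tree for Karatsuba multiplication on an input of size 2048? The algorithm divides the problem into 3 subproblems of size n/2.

For divide and conquer with division factor 2:

Problem sizes at each level:
Level 0: 2048
Level 1: 1024
Level 2: 512
Level 3: 256
Level 4: 128
Level 5: 64
Level 6: 32
Level 7: 16
Level 8: 8
Level 9: 4
Level 10: 2
Level 11: 1

The root is level 0 and the size-1 base case is level 11 (the tree spans levels 0 through 11, i.e. 12 levels counting the root), so the depth is the number of divisions: log_2(2048) = 11

The recursion tree depth is log_2(2048) = 11. At each level, the problem size is divided by 2, so it takes 11 divisions to reduce to a base case of size 1. The algorithm makes 3 recursive calls at each level.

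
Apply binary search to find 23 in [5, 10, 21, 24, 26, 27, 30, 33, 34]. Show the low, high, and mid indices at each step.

Binary search for 23 in [5, 10, 21, 24, 26, 27, 30, 33, 34]:

lo=0, hi=8, mid=4, arr[mid]=26 -> 26 > 23, search left half
lo=0, hi=3, mid=1, arr[mid]=10 -> 10 < 23, search right half
lo=2, hi=3, mid=2, arr[mid]=21 -> 21 < 23, search right half
lo=3, hi=3, mid=3, arr[mid]=24 -> 24 > 23, search left half
lo=3 > hi=2, target 23 not found

Binary search determines that 23 is not in the array after 4 comparisons. The search space was exhausted without finding the target.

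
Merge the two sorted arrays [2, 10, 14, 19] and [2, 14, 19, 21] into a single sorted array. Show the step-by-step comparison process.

Merging process:

Compare 2 vs 2: take 2 from left. Merged: [2]
Compare 10 vs 2: take 2 from right. Merged: [2, 2]
Compare 10 vs 14: take 10 from left. Merged: [2, 2, 10]
Compare 14 vs 14: take 14 from left. Merged: [2, 2, 10, 14]
Compare 19 vs 14: take 14 from right. Merged: [2, 2, 10, 14, 14]
Compare 19 vs 19: take 19 from left. Merged: [2, 2, 10, 14, 14, 19]
Append remaining from right: [19, 21]. Merged: [2, 2, 10, 14, 14, 19, 19, 21]

Final merged array: [2, 2, 10, 14, 14, 19, 19, 21]
Total comparisons: 6

The merged array is [2, 2, 10, 14, 14, 19, 19, 21], requiring 6 comparisons. The merge step runs in O(n) time where n is the total number of elements.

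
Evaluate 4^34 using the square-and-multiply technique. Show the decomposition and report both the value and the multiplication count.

Computing 4^34 by squaring (build up from 4^1; each line after the first costs one multiplication):

4^1 = 4
4^2 = (4^1)^2 = 4^2 = 16
4^4 = (4^2)^2 = 16^2 = 256
4^8 = (4^4)^2 = 256^2 = 65536
4^16 = (4^8)^2 = 65536^2 = 4294967296
4^17 = 4 * 4^16 = 4 * 4294967296 = 17179869184
4^34 = (4^17)^2 = 17179869184^2 = 295147905179352825856

Result: 295147905179352825856
Multiplications needed: 6 (6 lines after 4^1)

4^34 = 295147905179352825856. Using exponentiation by squaring, this requires 6 multiplications. The key idea: if the exponent is even, square the half-power; if odd, multiply by the base once.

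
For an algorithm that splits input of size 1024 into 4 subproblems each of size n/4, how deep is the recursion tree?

For divide and conquer with division factor 4:

Problem sizes at each level:
Level 0: 1024
Level 1: 256
Level 2: 64
Level 3: 16
Level 4: 4
Level 5: 1

The root is level 0 and the size-1 base case is level 5 (the tree spans levels 0 through 5, i.e. 6 levels counting the root), so the depth is the number of divisions: log_4(1024) = 5

The recursion tree depth is log_4(1024) = 5. At each level, the problem size is divided by 4, so it takes 5 divisions to reduce to a base case of size 1. The algorithm makes 4 recursive calls at each level.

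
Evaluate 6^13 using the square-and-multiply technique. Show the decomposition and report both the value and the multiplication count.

Computing 6^13 by squaring (build up from 6^1; each line after the first costs one multiplication):

6^1 = 6
6^2 = (6^1)^2 = 6^2 = 36
6^3 = 6 * 6^2 = 6 * 36 = 216
6^6 = (6^3)^2 = 216^2 = 46656
6^12 = (6^6)^2 = 46656^2 = 2176782336
6^13 = 6 * 6^12 = 6 * 2176782336 = 13060694016

Result: 13060694016
Multiplications needed: 5 (5 lines after 6^1)

6^13 = 13060694016. Using exponentiation by squaring, this requires 5 multiplications. The key idea: if the exponent is even, square the half-power; if odd, multiply by the base once.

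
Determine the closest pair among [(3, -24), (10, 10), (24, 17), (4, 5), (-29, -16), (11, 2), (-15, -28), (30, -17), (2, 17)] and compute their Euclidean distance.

Computing all pairwise distances among 9 points:

d((3, -24), (10, 10)) = 34.7131
d((3, -24), (24, 17)) = 46.0652
d((3, -24), (4, 5)) = 29.0172
d((3, -24), (-29, -16)) = 32.9848
d((3, -24), (11, 2)) = 27.2029
d((3, -24), (-15, -28)) = 18.4391
d((3, -24), (30, -17)) = 27.8927
d((3, -24), (2, 17)) = 41.0122
d((10, 10), (24, 17)) = 15.6525
d((10, 10), (4, 5)) = 7.8102
d((10, 10), (-29, -16)) = 46.8722
d((10, 10), (11, 2)) = 8.0623
d((10, 10), (-15, -28)) = 45.4863
d((10, 10), (30, -17)) = 33.6006
d((10, 10), (2, 17)) = 10.6301
d((24, 17), (4, 5)) = 23.3238
d((24, 17), (-29, -16)) = 62.434
d((24, 17), (11, 2)) = 19.8494
d((24, 17), (-15, -28)) = 59.5483
d((24, 17), (30, -17)) = 34.5254
d((24, 17), (2, 17)) = 22.0
d((4, 5), (-29, -16)) = 39.1152
d((4, 5), (11, 2)) = 7.6158 <-- minimum
d((4, 5), (-15, -28)) = 38.0789
d((4, 5), (30, -17)) = 34.0588
d((4, 5), (2, 17)) = 12.1655
d((-29, -16), (11, 2)) = 43.8634
d((-29, -16), (-15, -28)) = 18.4391
d((-29, -16), (30, -17)) = 59.0085
d((-29, -16), (2, 17)) = 45.2769
d((11, 2), (-15, -28)) = 39.6989
d((11, 2), (30, -17)) = 26.8701
d((11, 2), (2, 17)) = 17.4929
d((-15, -28), (30, -17)) = 46.3249
d((-15, -28), (2, 17)) = 48.1041
d((30, -17), (2, 17)) = 44.0454

Closest pair: (4, 5) and (11, 2) with distance 7.6158

The closest pair is (4, 5) and (11, 2) with Euclidean distance 7.6158. For 9 points, brute-force pairwise comparison is shown above. For large n, the divide-and-conquer algorithm (sort by x, recurse on halves, check the dividing strip) achieves O(n log n).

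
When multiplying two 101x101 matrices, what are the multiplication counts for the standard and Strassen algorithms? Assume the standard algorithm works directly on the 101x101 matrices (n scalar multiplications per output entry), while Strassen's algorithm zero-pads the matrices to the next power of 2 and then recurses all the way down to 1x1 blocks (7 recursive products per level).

Matrix multiplication for 101x101 matrices:

Strassen's algorithm requires power-of-2 dimensions. Pad 101x101 to 128x128 (next power of 2).

Standard algorithm: 101^3 = 1030301 multiplications
Strassen's algorithm: 7^(log2(128)) = 7^7 = 823543 multiplications
Savings: 1030301 - 823543 = 206758 multiplications

Standard: 1030301 multiplications (101^3). Strassen: 823543 multiplications (7^7, after padding to 128x128). Strassen reduces 8 recursive multiplications to 7 at each level.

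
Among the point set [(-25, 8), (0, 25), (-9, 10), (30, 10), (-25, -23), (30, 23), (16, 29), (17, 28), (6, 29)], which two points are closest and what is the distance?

Computing all pairwise distances among 9 points:

d((-25, 8), (0, 25)) = 30.2324
d((-25, 8), (-9, 10)) = 16.1245
d((-25, 8), (30, 10)) = 55.0364
d((-25, 8), (-25, -23)) = 31.0
d((-25, 8), (30, 23)) = 57.0088
d((-25, 8), (16, 29)) = 46.0652
d((-25, 8), (17, 28)) = 46.5188
d((-25, 8), (6, 29)) = 37.4433
d((0, 25), (-9, 10)) = 17.4929
d((0, 25), (30, 10)) = 33.541
d((0, 25), (-25, -23)) = 54.1202
d((0, 25), (30, 23)) = 30.0666
d((0, 25), (16, 29)) = 16.4924
d((0, 25), (17, 28)) = 17.2627
d((0, 25), (6, 29)) = 7.2111
d((-9, 10), (30, 10)) = 39.0
d((-9, 10), (-25, -23)) = 36.6742
d((-9, 10), (30, 23)) = 41.1096
d((-9, 10), (16, 29)) = 31.4006
d((-9, 10), (17, 28)) = 31.6228
d((-9, 10), (6, 29)) = 24.2074
d((30, 10), (-25, -23)) = 64.1405
d((30, 10), (30, 23)) = 13.0
d((30, 10), (16, 29)) = 23.6008
d((30, 10), (17, 28)) = 22.2036
d((30, 10), (6, 29)) = 30.6105
d((-25, -23), (30, 23)) = 71.7008
d((-25, -23), (16, 29)) = 66.2193
d((-25, -23), (17, 28)) = 66.0681
d((-25, -23), (6, 29)) = 60.5392
d((30, 23), (16, 29)) = 15.2315
d((30, 23), (17, 28)) = 13.9284
d((30, 23), (6, 29)) = 24.7386
d((16, 29), (17, 28)) = 1.4142 <-- minimum
d((16, 29), (6, 29)) = 10.0
d((17, 28), (6, 29)) = 11.0454

Closest pair: (16, 29) and (17, 28) with distance 1.4142

The closest pair is (16, 29) and (17, 28) with Euclidean distance 1.4142. For 9 points, brute-force pairwise comparison is shown above. For large n, the divide-and-conquer algorithm (sort by x, recurse on halves, check the dividing strip) achieves O(n log n).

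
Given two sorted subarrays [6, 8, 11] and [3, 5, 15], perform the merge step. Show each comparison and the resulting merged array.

Merging process:

Compare 6 vs 3: take 3 from right. Merged: [3]
Compare 6 vs 5: take 5 from right. Merged: [3, 5]
Compare 6 vs 15: take 6 from left. Merged: [3, 5, 6]
Compare 8 vs 15: take 8 from left. Merged: [3, 5, 6, 8]
Compare 11 vs 15: take 11 from left. Merged: [3, 5, 6, 8, 11]
Append remaining from right: [15]. Merged: [3, 5, 6, 8, 11, 15]

Final merged array: [3, 5, 6, 8, 11, 15]
Total comparisons: 5

The merged array is [3, 5, 6, 8, 11, 15], requiring 5 comparisons. The merge step runs in O(n) time where n is the total number of elements.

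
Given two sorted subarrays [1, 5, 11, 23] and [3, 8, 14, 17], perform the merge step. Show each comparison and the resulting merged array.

Merging process:

Compare 1 vs 3: take 1 from left. Merged: [1]
Compare 5 vs 3: take 3 from right. Merged: [1, 3]
Compare 5 vs 8: take 5 from left. Merged: [1, 3, 5]
Compare 11 vs 8: take 8 from right. Merged: [1, 3, 5, 8]
Compare 11 vs 14: take 11 from left. Merged: [1, 3, 5, 8, 11]
Compare 23 vs 14: take 14 from right. Merged: [1, 3, 5, 8, 11, 14]
Compare 23 vs 17: take 17 from right. Merged: [1, 3, 5, 8, 11, 14, 17]
Append remaining from left: [23]. Merged: [1, 3, 5, 8, 11, 14, 17, 23]

Final merged array: [1, 3, 5, 8, 11, 14, 17, 23]
Total comparisons: 7

The merged array is [1, 3, 5, 8, 11, 14, 17, 23], requiring 7 comparisons. The merge step runs in O(n) time where n is the total number of elements.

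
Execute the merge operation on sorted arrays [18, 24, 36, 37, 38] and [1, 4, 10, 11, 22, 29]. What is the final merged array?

Merging process:

Compare 18 vs 1: take 1 from right. Merged: [1]
Compare 18 vs 4: take 4 from right. Merged: [1, 4]
Compare 18 vs 10: take 10 from right. Merged: [1, 4, 10]
Compare 18 vs 11: take 11 from right. Merged: [1, 4, 10, 11]
Compare 18 vs 22: take 18 from left. Merged: [1, 4, 10, 11, 18]
Compare 24 vs 22: take 22 from right. Merged: [1, 4, 10, 11, 18, 22]
Compare 24 vs 29: take 24 from left. Merged: [1, 4, 10, 11, 18, 22, 24]
Compare 36 vs 29: take 29 from right. Merged: [1, 4, 10, 11, 18, 22, 24, 29]
Append remaining from left: [36, 37, 38]. Merged: [1, 4, 10, 11, 18, 22, 24, 29, 36, 37, 38]

Final merged array: [1, 4, 10, 11, 18, 22, 24, 29, 36, 37, 38]
Total comparisons: 8

The merged array is [1, 4, 10, 11, 18, 22, 24, 29, 36, 37, 38], requiring 8 comparisons. The merge step runs in O(n) time where n is the total number of elements.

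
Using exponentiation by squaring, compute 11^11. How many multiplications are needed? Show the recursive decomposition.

Computing 11^11 by squaring (build up from 11^1; each line after the first costs one multiplication):

11^1 = 11
11^2 = (11^1)^2 = 11^2 = 121
11^4 = (11^2)^2 = 121^2 = 14641
11^5 = 11 * 11^4 = 11 * 14641 = 161051
11^10 = (11^5)^2 = 161051^2 = 25937424601
11^11 = 11 * 11^10 = 11 * 25937424601 = 285311670611

Result: 285311670611
Multiplications needed: 5 (5 lines after 11^1)

11^11 = 285311670611. Using exponentiation by squaring, this requires 5 multiplications. The key idea: if the exponent is even, square the half-power; if odd, multiply by the base once.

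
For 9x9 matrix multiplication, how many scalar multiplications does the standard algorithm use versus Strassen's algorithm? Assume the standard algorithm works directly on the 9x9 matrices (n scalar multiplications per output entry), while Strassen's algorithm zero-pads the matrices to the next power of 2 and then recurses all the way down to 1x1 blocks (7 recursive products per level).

Matrix multiplication for 9x9 matrices:

Strassen's algorithm requires power-of-2 dimensions. Pad 9x9 to 16x16 (next power of 2).

Standard algorithm: 9^3 = 729 multiplications
Strassen's algorithm: 7^(log2(16)) = 7^4 = 2401 multiplications
Difference: 729 - 2401 = -1672 (Strassen uses MORE here due to padding overhead — for small or just-over-power-of-2 n, padding can outweigh the per-level savings)

Standard: 729 multiplications (9^3). Strassen: 2401 multiplications (7^4, after padding to 16x16). Strassen reduces 8 recursive multiplications to 7 at each level.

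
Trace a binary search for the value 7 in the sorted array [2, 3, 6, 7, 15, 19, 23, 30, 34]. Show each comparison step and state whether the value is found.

Binary search for 7 in [2, 3, 6, 7, 15, 19, 23, 30, 34]:

lo=0, hi=8, mid=4, arr[mid]=15 -> 15 > 7, search left half
lo=0, hi=3, mid=1, arr[mid]=3 -> 3 < 7, search right half
lo=2, hi=3, mid=2, arr[mid]=6 -> 6 < 7, search right half
lo=3, hi=3, mid=3, arr[mid]=7 -> Found target at index 3!

Binary search finds 7 at index 3 after 4 comparisons. The search repeatedly halves the search space by comparing with the middle element.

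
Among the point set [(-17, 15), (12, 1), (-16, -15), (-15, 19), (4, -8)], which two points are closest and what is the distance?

Computing all pairwise distances among 5 points:

d((-17, 15), (12, 1)) = 32.2025
d((-17, 15), (-16, -15)) = 30.0167
d((-17, 15), (-15, 19)) = 4.4721 <-- minimum
d((-17, 15), (4, -8)) = 31.1448
d((12, 1), (-16, -15)) = 32.249
d((12, 1), (-15, 19)) = 32.45
d((12, 1), (4, -8)) = 12.0416
d((-16, -15), (-15, 19)) = 34.0147
d((-16, -15), (4, -8)) = 21.1896
d((-15, 19), (4, -8)) = 33.0151

Closest pair: (-17, 15) and (-15, 19) with distance 4.4721

The closest pair is (-17, 15) and (-15, 19) with Euclidean distance 4.4721. For 5 points, brute-force pairwise comparison is shown above. For large n, the divide-and-conquer algorithm (sort by x, recurse on halves, check the dividing strip) achieves O(n log n).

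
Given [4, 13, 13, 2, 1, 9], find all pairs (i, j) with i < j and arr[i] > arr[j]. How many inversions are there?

Finding inversions in [4, 13, 13, 2, 1, 9]:

(0, 3): arr[0]=4 > arr[3]=2
(0, 4): arr[0]=4 > arr[4]=1
(1, 3): arr[1]=13 > arr[3]=2
(1, 4): arr[1]=13 > arr[4]=1
(1, 5): arr[1]=13 > arr[5]=9
(2, 3): arr[2]=13 > arr[3]=2
(2, 4): arr[2]=13 > arr[4]=1
(2, 5): arr[2]=13 > arr[5]=9
(3, 4): arr[3]=2 > arr[4]=1

Total inversions: 9

The array has 9 inversion(s): (0,3), (0,4), (1,3), (1,4), (1,5), (2,3), (2,4), (2,5), (3,4). Each pair (i,j) satisfies i < j and arr[i] > arr[j].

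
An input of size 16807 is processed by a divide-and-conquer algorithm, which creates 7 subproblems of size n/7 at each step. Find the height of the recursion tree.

For divide and conquer with division factor 7:

Problem sizes at each level:
Level 0: 16807
Level 1: 2401
Level 2: 343
Level 3: 49
Level 4: 7
Level 5: 1

The root is level 0 and the size-1 base case is level 5 (the tree spans levels 0 through 5, i.e. 6 levels counting the root), so the depth is the number of divisions: log_7(16807) = 5

The recursion tree depth is log_7(16807) = 5. At each level, the problem size is divided by 7, so it takes 5 divisions to reduce to a base case of size 1. The algorithm makes 7 recursive calls at each level.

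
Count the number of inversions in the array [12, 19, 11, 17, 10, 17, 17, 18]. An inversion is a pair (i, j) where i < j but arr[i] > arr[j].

Finding inversions in [12, 19, 11, 17, 10, 17, 17, 18]:

(0, 2): arr[0]=12 > arr[2]=11
(0, 4): arr[0]=12 > arr[4]=10
(1, 2): arr[1]=19 > arr[2]=11
(1, 3): arr[1]=19 > arr[3]=17
(1, 4): arr[1]=19 > arr[4]=10
(1, 5): arr[1]=19 > arr[5]=17
(1, 6): arr[1]=19 > arr[6]=17
(1, 7): arr[1]=19 > arr[7]=18
(2, 4): arr[2]=11 > arr[4]=10
(3, 4): arr[3]=17 > arr[4]=10

Total inversions: 10

The array has 10 inversion(s): (0,2), (0,4), (1,2), (1,3), (1,4), (1,5), (1,6), (1,7), (2,4), (3,4). Each pair (i,j) satisfies i < j and arr[i] > arr[j].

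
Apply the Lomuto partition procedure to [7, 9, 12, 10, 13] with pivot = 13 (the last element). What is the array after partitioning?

Lomuto partition with pivot = 13:

Initial array: [7, 9, 12, 10, 13]

arr[0]=7 <= 13: swap with position 0, array becomes [7, 9, 12, 10, 13]
arr[1]=9 <= 13: swap with position 1, array becomes [7, 9, 12, 10, 13]
arr[2]=12 <= 13: swap with position 2, array becomes [7, 9, 12, 10, 13]
arr[3]=10 <= 13: swap with position 3, array becomes [7, 9, 12, 10, 13]

Place pivot at position 4: [7, 9, 12, 10, 13]
Pivot position: 4

After partitioning with pivot 13, the array becomes [7, 9, 12, 10, 13]. The pivot is placed at index 4. All elements to the left of the pivot are <= 13, and all elements to the right are > 13.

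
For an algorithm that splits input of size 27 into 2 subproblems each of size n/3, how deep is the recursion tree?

For divide and conquer with division factor 3:

Problem sizes at each level:
Level 0: 27
Level 1: 9
Level 2: 3
Level 3: 1

The root is level 0 and the size-1 base case is level 3 (the tree spans levels 0 through 3, i.e. 4 levels counting the root), so the depth is the number of divisions: log_3(27) = 3

The recursion tree depth is log_3(27) = 3. At each level, the problem size is divided by 3, so it takes 3 divisions to reduce to a base case of size 1. The algorithm makes 2 recursive calls at each level.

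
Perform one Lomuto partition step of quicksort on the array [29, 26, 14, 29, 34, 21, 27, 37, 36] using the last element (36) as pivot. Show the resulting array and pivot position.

Lomuto partition with pivot = 36:

Initial array: [29, 26, 14, 29, 34, 21, 27, 37, 36]

arr[0]=29 <= 36: swap with position 0, array becomes [29, 26, 14, 29, 34, 21, 27, 37, 36]
arr[1]=26 <= 36: swap with position 1, array becomes [29, 26, 14, 29, 34, 21, 27, 37, 36]
arr[2]=14 <= 36: swap with position 2, array becomes [29, 26, 14, 29, 34, 21, 27, 37, 36]
arr[3]=29 <= 36: swap with position 3, array becomes [29, 26, 14, 29, 34, 21, 27, 37, 36]
arr[4]=34 <= 36: swap with position 4, array becomes [29, 26, 14, 29, 34, 21, 27, 37, 36]
arr[5]=21 <= 36: swap with position 5, array becomes [29, 26, 14, 29, 34, 21, 27, 37, 36]
arr[6]=27 <= 36: swap with position 6, array becomes [29, 26, 14, 29, 34, 21, 27, 37, 36]
arr[7]=37 > 36: no swap

Place pivot at position 7: [29, 26, 14, 29, 34, 21, 27, 36, 37]
Pivot position: 7

After partitioning with pivot 36, the array becomes [29, 26, 14, 29, 34, 21, 27, 36, 37]. The pivot is placed at index 7. All elements to the left of the pivot are <= 36, and all elements to the right are > 36.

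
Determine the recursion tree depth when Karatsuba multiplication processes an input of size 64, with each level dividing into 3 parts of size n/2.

For divide and conquer with division factor 2:

Problem sizes at each level:
Level 0: 64
Level 1: 32
Level 2: 16
Level 3: 8
Level 4: 4
Level 5: 2
Level 6: 1

The root is level 0 and the size-1 base case is level 6 (the tree spans levels 0 through 6, i.e. 7 levels counting the root), so the depth is the number of divisions: log_2(64) = 6

The recursion tree depth is log_2(64) = 6. At each level, the problem size is divided by 2, so it takes 6 divisions to reduce to a base case of size 1. The algorithm makes 3 recursive calls at each level.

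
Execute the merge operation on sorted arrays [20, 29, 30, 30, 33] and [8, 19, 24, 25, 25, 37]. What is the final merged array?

Merging process:

Compare 20 vs 8: take 8 from right. Merged: [8]
Compare 20 vs 19: take 19 from right. Merged: [8, 19]
Compare 20 vs 24: take 20 from left. Merged: [8, 19, 20]
Compare 29 vs 24: take 24 from right. Merged: [8, 19, 20, 24]
Compare 29 vs 25: take 25 from right. Merged: [8, 19, 20, 24, 25]
Compare 29 vs 25: take 25 from right. Merged: [8, 19, 20, 24, 25, 25]
Compare 29 vs 37: take 29 from left. Merged: [8, 19, 20, 24, 25, 25, 29]
Compare 30 vs 37: take 30 from left. Merged: [8, 19, 20, 24, 25, 25, 29, 30]
Compare 30 vs 37: take 30 from left. Merged: [8, 19, 20, 24, 25, 25, 29, 30, 30]
Compare 33 vs 37: take 33 from left. Merged: [8, 19, 20, 24, 25, 25, 29, 30, 30, 33]
Append remaining from right: [37]. Merged: [8, 19, 20, 24, 25, 25, 29, 30, 30, 33, 37]

Final merged array: [8, 19, 20, 24, 25, 25, 29, 30, 30, 33, 37]
Total comparisons: 10

The merged array is [8, 19, 20, 24, 25, 25, 29, 30, 30, 33, 37], requiring 10 comparisons. The merge step runs in O(n) time where n is the total number of elements.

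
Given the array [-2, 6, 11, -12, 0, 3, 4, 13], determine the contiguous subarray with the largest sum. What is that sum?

Using Kadane's algorithm on [-2, 6, 11, -12, 0, 3, 4, 13]:

Scanning through the array:
Position 1 (value 6): max_ending_here = 6, max_so_far = 6
Position 2 (value 11): max_ending_here = 17, max_so_far = 17
Position 3 (value -12): max_ending_here = 5, max_so_far = 17
Position 4 (value 0): max_ending_here = 5, max_so_far = 17
Position 5 (value 3): max_ending_here = 8, max_so_far = 17
Position 6 (value 4): max_ending_here = 12, max_so_far = 17
Position 7 (value 13): max_ending_here = 25, max_so_far = 25

Maximum subarray: [6, 11, -12, 0, 3, 4, 13]
Maximum sum: 25

The maximum subarray is [6, 11, -12, 0, 3, 4, 13] with sum 25. This subarray runs from index 1 to index 7.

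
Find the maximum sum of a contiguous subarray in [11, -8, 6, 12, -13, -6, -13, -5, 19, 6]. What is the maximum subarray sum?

Using Kadane's algorithm on [11, -8, 6, 12, -13, -6, -13, -5, 19, 6]:

Scanning through the array:
Position 1 (value -8): max_ending_here = 3, max_so_far = 11
Position 2 (value 6): max_ending_here = 9, max_so_far = 11
Position 3 (value 12): max_ending_here = 21, max_so_far = 21
Position 4 (value -13): max_ending_here = 8, max_so_far = 21
Position 5 (value -6): max_ending_here = 2, max_so_far = 21
Position 6 (value -13): max_ending_here = -11, max_so_far = 21
Position 7 (value -5): max_ending_here = -5, max_so_far = 21
Position 8 (value 19): max_ending_here = 19, max_so_far = 21
Position 9 (value 6): max_ending_here = 25, max_so_far = 25

Maximum subarray: [19, 6]
Maximum sum: 25

The maximum subarray is [19, 6] with sum 25. This subarray runs from index 8 to index 9.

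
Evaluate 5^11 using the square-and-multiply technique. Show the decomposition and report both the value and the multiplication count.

Computing 5^11 by squaring (build up from 5^1; each line after the first costs one multiplication):

5^1 = 5
5^2 = (5^1)^2 = 5^2 = 25
5^4 = (5^2)^2 = 25^2 = 625
5^5 = 5 * 5^4 = 5 * 625 = 3125
5^10 = (5^5)^2 = 3125^2 = 9765625
5^11 = 5 * 5^10 = 5 * 9765625 = 48828125

Result: 48828125
Multiplications needed: 5 (5 lines after 5^1)

5^11 = 48828125. Using exponentiation by squaring, this requires 5 multiplications. The key idea: if the exponent is even, square the half-power; if odd, multiply by the base once.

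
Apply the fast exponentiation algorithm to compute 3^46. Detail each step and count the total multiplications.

Computing 3^46 by squaring (build up from 3^1; each line after the first costs one multiplication):

3^1 = 3
3^2 = (3^1)^2 = 3^2 = 9
3^4 = (3^2)^2 = 9^2 = 81
3^5 = 3 * 3^4 = 3 * 81 = 243
3^10 = (3^5)^2 = 243^2 = 59049
3^11 = 3 * 3^10 = 3 * 59049 = 177147
3^22 = (3^11)^2 = 177147^2 = 31381059609
3^23 = 3 * 3^22 = 3 * 31381059609 = 94143178827
3^46 = (3^23)^2 = 94143178827^2 = 8862938119652501095929

Result: 8862938119652501095929
Multiplications needed: 8 (8 lines after 3^1)

3^46 = 8862938119652501095929. Using exponentiation by squaring, this requires 8 multiplications. The key idea: if the exponent is even, square the half-power; if odd, multiply by the base once.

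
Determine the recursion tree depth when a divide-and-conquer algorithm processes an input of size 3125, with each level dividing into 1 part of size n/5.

For divide and conquer with division factor 5:

Problem sizes at each level:
Level 0: 3125
Level 1: 625
Level 2: 125
Level 3: 25
Level 4: 5
Level 5: 1

The root is level 0 and the size-1 base case is level 5 (the tree spans levels 0 through 5, i.e. 6 levels counting the root), so the depth is the number of divisions: log_5(3125) = 5

The recursion tree depth is log_5(3125) = 5. At each level, the problem size is divided by 5, so it takes 5 divisions to reduce to a base case of size 1. The algorithm makes 1 recursive call at each level.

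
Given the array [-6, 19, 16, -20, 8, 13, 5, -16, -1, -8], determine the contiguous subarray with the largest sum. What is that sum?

Using Kadane's algorithm on [-6, 19, 16, -20, 8, 13, 5, -16, -1, -8]:

Scanning through the array:
Position 1 (value 19): max_ending_here = 19, max_so_far = 19
Position 2 (value 16): max_ending_here = 35, max_so_far = 35
Position 3 (value -20): max_ending_here = 15, max_so_far = 35
Position 4 (value 8): max_ending_here = 23, max_so_far = 35
Position 5 (value 13): max_ending_here = 36, max_so_far = 36
Position 6 (value 5): max_ending_here = 41, max_so_far = 41
Position 7 (value -16): max_ending_here = 25, max_so_far = 41
Position 8 (value -1): max_ending_here = 24, max_so_far = 41
Position 9 (value -8): max_ending_here = 16, max_so_far = 41

Maximum subarray: [19, 16, -20, 8, 13, 5]
Maximum sum: 41

The maximum subarray is [19, 16, -20, 8, 13, 5] with sum 41. This subarray runs from index 1 to index 6.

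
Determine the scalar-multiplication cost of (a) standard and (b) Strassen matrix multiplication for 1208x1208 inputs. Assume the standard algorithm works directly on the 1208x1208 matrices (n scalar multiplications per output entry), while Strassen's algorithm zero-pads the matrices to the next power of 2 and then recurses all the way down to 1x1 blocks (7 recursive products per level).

Matrix multiplication for 1208x1208 matrices:

Strassen's algorithm requires power-of-2 dimensions. Pad 1208x1208 to 2048x2048 (next power of 2).

Standard algorithm: 1208^3 = 1762790912 multiplications
Strassen's algorithm: 7^(log2(2048)) = 7^11 = 1977326743 multiplications
Difference: 1762790912 - 1977326743 = -214535831 (Strassen uses MORE here due to padding overhead — for small or just-over-power-of-2 n, padding can outweigh the per-level savings)

Standard: 1762790912 multiplications (1208^3). Strassen: 1977326743 multiplications (7^11, after padding to 2048x2048). Strassen reduces 8 recursive multiplications to 7 at each level.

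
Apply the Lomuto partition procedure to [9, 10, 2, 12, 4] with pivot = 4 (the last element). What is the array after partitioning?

Lomuto partition with pivot = 4:

Initial array: [9, 10, 2, 12, 4]

arr[0]=9 > 4: no swap
arr[1]=10 > 4: no swap
arr[2]=2 <= 4: swap with position 0, array becomes [2, 10, 9, 12, 4]
arr[3]=12 > 4: no swap

Place pivot at position 1: [2, 4, 9, 12, 10]
Pivot position: 1

After partitioning with pivot 4, the array becomes [2, 4, 9, 12, 10]. The pivot is placed at index 1. All elements to the left of the pivot are <= 4, and all elements to the right are > 4.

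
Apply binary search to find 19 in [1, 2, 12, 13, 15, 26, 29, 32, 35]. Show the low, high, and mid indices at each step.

Binary search for 19 in [1, 2, 12, 13, 15, 26, 29, 32, 35]:

lo=0, hi=8, mid=4, arr[mid]=15 -> 15 < 19, search right half
lo=5, hi=8, mid=6, arr[mid]=29 -> 29 > 19, search left half
lo=5, hi=5, mid=5, arr[mid]=26 -> 26 > 19, search left half
lo=5 > hi=4, target 19 not found

Binary search determines that 19 is not in the array after 3 comparisons. The search space was exhausted without finding the target.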